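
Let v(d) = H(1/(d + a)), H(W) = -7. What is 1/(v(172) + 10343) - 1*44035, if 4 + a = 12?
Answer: -455145759/10336 ≈ -44035.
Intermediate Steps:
a = 8 (a = -4 + 12 = 8)
v(d) = -7
1/(v(172) + 10343) - 1*44035 = 1/(-7 + 10343) - 1*44035 = 1/10336 - 44035 = -455145759/10336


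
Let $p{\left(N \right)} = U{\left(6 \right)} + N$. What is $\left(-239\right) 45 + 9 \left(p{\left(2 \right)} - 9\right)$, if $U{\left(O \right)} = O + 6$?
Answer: $-10710$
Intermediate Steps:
$U{\left(O \right)} = 6 + O$
$p{\left(N \right)} = 12 + N$ ($p{\left(N \right)} = \left(6 + 6\right) + N = 12 + N$)
$\left(-239\right) 45 + 9 \left(p{\left(2 \right)} - 9\right) = \left(-239\right) 45 + 9 \left(\left(12 + 2\right) - 9\right) = -10755 + 9 \left(14 - 9\right) = -10755 + 9 \cdot 5 = -10755 + 45 = -10710$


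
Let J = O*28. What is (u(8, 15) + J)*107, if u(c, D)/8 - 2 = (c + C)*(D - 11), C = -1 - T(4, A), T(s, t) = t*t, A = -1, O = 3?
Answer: 31244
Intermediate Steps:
J = 84 (J = 3*28 = 84)
T(s, t) = t**2
C = -2 (C = -1 - 1*(-1)**2 = -1 - 1*1 = -1 - 1 = -2)
u(c, D) = 16 + 8*(-11 + D)*(-2 + c) (u(c, D) = 16 + 8*((c - 2)*(D - 11)) = 16 + 8*((-2 + c)*(-11 + D)) = 16 + 8*((-11 + D)*(-2 + c)) = 16 + 8*(-11 + D)*(-2 + c))
(u(8, 15) + J)*107 = ((192 - 88*8 - 16*15 + 8*15*8) + 84)*107 = ((192 - 704 - 240 + 960) + 84)*107 = (208 + 84)*107 = 292*107 = 31244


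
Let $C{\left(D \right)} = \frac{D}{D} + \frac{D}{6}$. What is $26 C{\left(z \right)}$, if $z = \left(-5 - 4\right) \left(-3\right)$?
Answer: $143$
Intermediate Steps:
$z = 27$ ($z = \left(-9\right) \left(-3\right) = 27$)
$C{\left(D \right)} = 1 + \frac{D}{6}$ ($C{\left(D \right)} = 1 + D \frac{1}{6} = 1 + \frac{D}{6}$)
$26 C{\left(z \right)} = 26 \left(1 + \frac{1}{6} \cdot 27\right) = 26 \left(1 + \frac{9}{2}\right) = 26 \cdot \frac{11}{2} = 143$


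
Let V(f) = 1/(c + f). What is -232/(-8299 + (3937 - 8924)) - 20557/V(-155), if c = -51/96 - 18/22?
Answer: 7515587951117/2338336 ≈ 3.2141e+6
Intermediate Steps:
c = -475/352 (c = -51*1/96 - 18*1/22 = -17/32 - 9/11 = -475/352 ≈ -1.3494)
V(f) = 1/(-475/352 + f)
-232/(-8299 + (3937 - 8924)) - 20557/V(-155) = -232/(-8299 + (3937 - 8924)) - 20557/(352/(-475 + 352*(-155))) = -232/(-8299 - 4987) - 20557/(352/(-475 - 54560)) = -232/(-13286) - 20557/(352/(-55035)) = -232*(-1/13286) - 20557/(352*(-1/55035)) = 116/6643 - 20557/(-352/55035) = 116/6643 - 20557*(-55035/352) = 116/6643 + 1131354495/352 = 7515587951117/2338336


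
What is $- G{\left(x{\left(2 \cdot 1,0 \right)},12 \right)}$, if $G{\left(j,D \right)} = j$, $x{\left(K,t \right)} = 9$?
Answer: $-9$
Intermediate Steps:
$- G{\left(x{\left(2 \cdot 1,0 \right)},12 \right)} = \left(-1\right) 9 = -9$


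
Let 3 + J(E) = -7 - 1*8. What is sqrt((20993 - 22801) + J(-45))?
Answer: I*sqrt(1826) ≈ 42.732*I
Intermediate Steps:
J(E) = -18 (J(E) = -3 + (-7 - 1*8) = -3 + (-7 - 8) = -3 - 15 = -18)
sqrt((20993 - 22801) + J(-45)) = sqrt((20993 - 22801) - 18) = sqrt(-1808 - 18) = sqrt(-1826) = I*sqrt(1826)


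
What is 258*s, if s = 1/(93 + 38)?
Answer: 258/131 ≈ 1.9695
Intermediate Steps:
s = 1/131 ≈ 0.0076336
258*s = 258*(1/131) = 258/131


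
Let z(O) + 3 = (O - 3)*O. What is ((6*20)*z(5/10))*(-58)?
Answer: 29580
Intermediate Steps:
z(O) = -3 + O*(-3 + O) (z(O) = -3 + (O - 3)*O = -3 + (-3 + O)*O = -3 + O*(-3 + O))
((6*20)*z(5/10))*(-58) = ((6*20)*(-3 + (5/10)² - 15/10))*(-58) = (120*(-3 + (5*(⅒))² - 15/10))*(-58) = (120*(-3 + (½)² - 3*½))*(-58) = (120*(-3 + ¼ - 3/2))*(-58) = (120*(-17/4))*(-58) = -510*(-58) = 29580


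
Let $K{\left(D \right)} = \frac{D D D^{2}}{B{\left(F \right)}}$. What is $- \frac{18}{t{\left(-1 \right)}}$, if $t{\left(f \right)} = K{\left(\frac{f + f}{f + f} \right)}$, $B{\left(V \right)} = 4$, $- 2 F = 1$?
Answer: $-72$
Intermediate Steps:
$F = - \frac{1}{2}$ ($F = \left(- \frac{1}{2}\right) 1 = - \frac{1}{2} \approx -0.5$)
$K{\left(D \right)} = \frac{D^{4}}{4}$ ($K{\left(D \right)} = \frac{D D D^{2}}{4} = D^{2} D^{2} \cdot \frac{1}{4} = D^{4} \cdot \frac{1}{4} = \frac{D^{4}}{4}$)
$t{\left(f \right)} = \frac{1}{4}$ ($t{\left(f \right)} = \frac{\left(\frac{f + f}{f + f}\right)^{4}}{4} = \frac{\left(\frac{2 f}{2 f}\right)^{4}}{4} = \frac{\left(2 f \frac{1}{2 f}\right)^{4}}{4} = \frac{1^{4}}{4} = \frac{1}{4} \cdot 1 = \frac{1}{4}$)
$- \frac{18}{t{\left(-1 \right)}} = - 18 \frac{1}{\frac{1}{4}} = \left(-18\right) 4 = -72$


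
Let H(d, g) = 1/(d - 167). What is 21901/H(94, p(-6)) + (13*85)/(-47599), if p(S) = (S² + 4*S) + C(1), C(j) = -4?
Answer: -76099997132/47599 ≈ -1.5988e+6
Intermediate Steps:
p(S) = -4 + S² + 4*S (p(S) = (S² + 4*S) - 4 = -4 + S² + 4*S)
H(d, g) = 1/(-167 + d)
21901/H(94, p(-6)) + (13*85)/(-47599) = 21901/(1/(-167 + 94)) + (13*85)/(-47599) = 21901/(1/(-73)) + 1105*(-1/47599) = 21901/(-1/73) - 1105/47599 = 21901*(-73) - 1105/47599 = -1598773 - 1105/47599 = -76099997132/47599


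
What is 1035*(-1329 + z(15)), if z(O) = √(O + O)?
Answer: -1375515 + 1035*√30 ≈ -1.3698e+6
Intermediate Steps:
z(O) = √2*√O (z(O) = √(2*O) = √2*√O)
1035*(-1329 + z(15)) = 1035*(-1329 + √2*√15) = 1035*(-1329 + √30) = -1375515 + 1035*√30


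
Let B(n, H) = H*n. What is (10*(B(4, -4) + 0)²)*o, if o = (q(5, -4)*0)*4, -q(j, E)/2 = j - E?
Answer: 0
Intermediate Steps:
q(j, E) = -2*j + 2*E (q(j, E) = -2*(j - E) = -2*j + 2*E)
o = 0 (o = ((-2*5 + 2*(-4))*0)*4 = ((-10 - 8)*0)*4 = -18*0*4 = 0*4 = 0)
(10*(B(4, -4) + 0)²)*o = (10*(-4*4 + 0)²)*0 = (10*(-16 + 0)²)*0 = (10*(-16)²)*0 = (10*256)*0 = 2560*0 = 0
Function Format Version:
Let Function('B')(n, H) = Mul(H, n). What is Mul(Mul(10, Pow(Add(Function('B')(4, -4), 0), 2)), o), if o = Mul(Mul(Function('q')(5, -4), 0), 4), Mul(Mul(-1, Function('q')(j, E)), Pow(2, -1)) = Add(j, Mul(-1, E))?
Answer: 0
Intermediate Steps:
Function('q')(j, E) = Add(Mul(-2, j), Mul(2, E)) (Function('q')(j, E) = Mul(-2, Add(j, Mul(-1, E))) = Add(Mul(-2, j), Mul(2, E)))
o = 0 (o = Mul(Mul(Add(Mul(-2, 5), Mul(2, -4)), 0), 4) = Mul(Mul(Add(-10, -8), 0), 4) = Mul(Mul(-18, 0), 4) = Mul(0, 4) = 0)
Mul(Mul(10, Pow(Add(Function('B')(4, -4), 0), 2)), o) = Mul(Mul(10, Pow(Add(Mul(-4, 4), 0), 2)), 0) = Mul(Mul(10, Pow(Add(-16, 0), 2)), 0) = Mul(Mul(10, Pow(-16, 2)), 0) = Mul(Mul(10, 256), 0) = Mul(2560, 0) = 0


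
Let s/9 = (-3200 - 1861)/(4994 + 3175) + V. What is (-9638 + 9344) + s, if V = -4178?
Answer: -14743713/389 ≈ -37902.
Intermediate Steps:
s = -14629347/389 (s = 9*((-3200 - 1861)/(4994 + 3175) - 4178) = 9*(-5061/8169 - 4178) = 9*(-5061*1/8169 - 4178) = 9*(-241/389 - 4178) = 9*(-1625483/389) = -14629347/389 ≈ -37608.)
(-9638 + 9344) + s = (-9638 + 9344) - 14629347/389 = -294 - 14629347/389 = -14743713/389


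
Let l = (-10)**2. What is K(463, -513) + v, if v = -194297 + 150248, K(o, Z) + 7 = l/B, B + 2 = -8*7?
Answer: -1277674/29 ≈ -44058.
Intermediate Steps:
l = 100
B = -58 (B = -2 - 8*7 = -2 - 56 = -58)
K(o, Z) = -253/29 (K(o, Z) = -7 + 100/(-58) = -7 + 100*(-1/58) = -7 - 50/29 = -253/29)
v = -44049
K(463, -513) + v = -253/29 - 44049 = -1277674/29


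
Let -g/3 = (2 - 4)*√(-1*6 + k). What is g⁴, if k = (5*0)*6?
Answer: 46656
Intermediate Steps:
k = 0 (k = 0*6 = 0)
g = 6*I*√6 (g = -3*(2 - 4)*√(-1*6 + 0) = -(-6)*√(-6 + 0) = -(-6)*√(-6) = -(-6)*I*√6 = 6*I*√6 ≈ 14.697*I)
g⁴ = (6*I*√6)⁴ = 46656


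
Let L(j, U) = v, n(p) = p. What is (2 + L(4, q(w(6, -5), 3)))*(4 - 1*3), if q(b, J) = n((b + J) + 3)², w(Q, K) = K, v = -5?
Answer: -3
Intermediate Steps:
q(b, J) = (3 + J + b)² (q(b, J) = ((b + J) + 3)² = ((J + b) + 3)² = (3 + J + b)²)
L(j, U) = -5
(2 + L(4, q(w(6, -5), 3)))*(4 - 1*3) = (2 - 5)*(4 - 1*3) = -3*(4 - 3) = -3*1 = -3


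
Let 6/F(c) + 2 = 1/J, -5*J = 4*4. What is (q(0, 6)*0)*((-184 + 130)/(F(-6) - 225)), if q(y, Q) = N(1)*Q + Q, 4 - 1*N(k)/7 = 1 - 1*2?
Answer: 0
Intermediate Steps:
J = -16/5 (J = -4*4/5 = -⅕*16 = -16/5 ≈ -3.2000)
N(k) = 35 (N(k) = 28 - 7*(1 - 1*2) = 28 - 7*(1 - 2) = 28 - 7*(-1) = 28 + 7 = 35)
F(c) = -96/37 (F(c) = 6/(-2 + 1/(-16/5)) = 6/(-2 - 5/16) = 6/(-37/16) = 6*(-16/37) = -96/37)
q(y, Q) = 36*Q (q(y, Q) = 35*Q + Q = 36*Q)
(q(0, 6)*0)*((-184 + 130)/(F(-6) - 225)) = ((36*6)*0)*((-184 + 130)/(-96/37 - 225)) = (216*0)*(-54/(-8421/37)) = 0*(-54*(-37/8421)) = 0*(666/2807) = 0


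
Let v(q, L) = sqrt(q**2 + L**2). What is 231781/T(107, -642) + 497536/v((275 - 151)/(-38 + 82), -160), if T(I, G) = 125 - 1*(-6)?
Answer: 231781/131 + 5472896*sqrt(3098561)/3098561 ≈ 4878.4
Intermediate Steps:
T(I, G) = 131 (T(I, G) = 125 + 6 = 131)
v(q, L) = sqrt(L**2 + q**2)
231781/T(107, -642) + 497536/v((275 - 151)/(-38 + 82), -160) = 231781/131 + 497536/(sqrt((-160)**2 + ((275 - 151)/(-38 + 82))**2)) = 231781*(1/131) + 497536/(sqrt(25600 + (124/44)**2)) = 231781/131 + 497536/(sqrt(25600 + (124*(1/44))**2)) = 231781/131 + 497536/(sqrt(25600 + (31/11)**2)) = 231781/131 + 497536/(sqrt(25600 + 961/121)) = 231781/131 + 497536/(sqrt(3098561/121)) = 231781/131 + 497536/((sqrt(3098561)/11)) = 231781/131 + 497536*(11*sqrt(3098561)/3098561) = 231781/131 + 5472896*sqrt(3098561)/3098561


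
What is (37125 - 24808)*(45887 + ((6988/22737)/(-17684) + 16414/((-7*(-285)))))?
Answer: 12595822622298061334/22281994735 ≈ 5.6529e+8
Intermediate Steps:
(37125 - 24808)*(45887 + ((6988/22737)/(-17684) + 16414/((-7*(-285))))) = 12317*(45887 + ((6988*(1/22737))*(-1/17684) + 16414/1995)) = 12317*(45887 + ((6988/22737)*(-1/17684) + 16414*(1/1995))) = 12317*(45887 + (-1747/100520277 + 16414/1995)) = 12317*(45887 + 183326260157/22281994735) = 12317*(1022637218665102/22281994735) = 12595822622298061334/22281994735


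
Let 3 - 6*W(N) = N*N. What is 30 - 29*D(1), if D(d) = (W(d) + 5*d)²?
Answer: -7154/9 ≈ -794.89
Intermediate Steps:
W(N) = ½ - N²/6 (W(N) = ½ - N*N/6 = ½ - N²/6)
D(d) = (½ + 5*d - d²/6)² (D(d) = ((½ - d²/6) + 5*d)² = (½ + 5*d - d²/6)²)
30 - 29*D(1) = 30 - 29*(3 - 1*1² + 30*1)²/36 = 30 - 29*(3 - 1*1 + 30)²/36 = 30 - 29*(3 - 1 + 30)²/36 = 30 - 29*32²/36 = 30 - 29*1024/36 = 30 - 29*256/9 = 30 - 7424/9 = -7154/9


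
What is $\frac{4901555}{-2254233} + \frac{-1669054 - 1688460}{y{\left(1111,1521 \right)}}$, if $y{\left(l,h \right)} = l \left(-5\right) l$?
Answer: $- \frac{22681842489013}{13912235653965} \approx -1.6304$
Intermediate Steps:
$y{\left(l,h \right)} = - 5 l^{2}$ ($y{\left(l,h \right)} = - 5 l l = - 5 l^{2}$)
$\frac{4901555}{-2254233} + \frac{-1669054 - 1688460}{y{\left(1111,1521 \right)}} = \frac{4901555}{-2254233} + \frac{-1669054 - 1688460}{\left(-5\right) 1111^{2}} = 4901555 \left(- \frac{1}{2254233}\right) + \frac{-1669054 - 1688460}{\left(-5\right) 1234321} = - \frac{4901555}{2254233} - \frac{3357514}{-6171605} = - \frac{4901555}{2254233} - - \frac{3357514}{6171605} = - \frac{4901555}{2254233} + \frac{3357514}{6171605} = - \frac{22681842489013}{13912235653965}$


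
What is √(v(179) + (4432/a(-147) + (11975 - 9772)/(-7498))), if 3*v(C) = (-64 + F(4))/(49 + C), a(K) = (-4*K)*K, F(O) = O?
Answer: I*√189812989458898/20941914 ≈ 0.65788*I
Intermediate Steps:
a(K) = -4*K²
v(C) = -20/(49 + C) (v(C) = ((-64 + 4)/(49 + C))/3 = (-60/(49 + C))/3 = -20/(49 + C))
√(v(179) + (4432/a(-147) + (11975 - 9772)/(-7498))) = √(-20/(49 + 179) + (4432/((-4*(-147)²)) + (11975 - 9772)/(-7498))) = √(-20/228 + (4432/((-4*21609)) + 2203*(-1/7498))) = √(-20*1/228 + (4432/(-86436) - 2203/7498)) = √(-5/57 + (4432*(-1/86436) - 2203/7498)) = √(-5/57 + (-1108/21609 - 2203/7498)) = √(-5/57 - 55912411/162024282) = √(-1332376279/3078461358) = I*√189812989458898/20941914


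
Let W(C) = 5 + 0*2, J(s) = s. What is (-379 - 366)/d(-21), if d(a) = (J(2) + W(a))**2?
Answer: -745/49 ≈ -15.204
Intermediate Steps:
W(C) = 5 (W(C) = 5 + 0 = 5)
d(a) = 49 (d(a) = (2 + 5)**2 = 7**2 = 49)
(-379 - 366)/d(-21) = (-379 - 366)/49 = -745*1/49 = -745/49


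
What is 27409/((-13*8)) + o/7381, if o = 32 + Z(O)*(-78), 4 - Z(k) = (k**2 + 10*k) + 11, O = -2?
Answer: -202375509/767624 ≈ -263.64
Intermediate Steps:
Z(k) = -7 - k**2 - 10*k (Z(k) = 4 - ((k**2 + 10*k) + 11) = 4 - (11 + k**2 + 10*k) = 4 + (-11 - k**2 - 10*k) = -7 - k**2 - 10*k)
o = -670 (o = 32 + (-7 - 1*(-2)**2 - 10*(-2))*(-78) = 32 + (-7 - 1*4 + 20)*(-78) = 32 + (-7 - 4 + 20)*(-78) = 32 + 9*(-78) = 32 - 702 = -670)
27409/((-13*8)) + o/7381 = 27409/((-13*8)) - 670/7381 = 27409/(-104) - 670*1/7381 = 27409*(-1/104) - 670/7381 = -27409/104 - 670/7381 = -202375509/767624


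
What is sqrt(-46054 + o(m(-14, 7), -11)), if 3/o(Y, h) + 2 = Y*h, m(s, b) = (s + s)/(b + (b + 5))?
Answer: I*sqrt(41448410)/30 ≈ 214.6*I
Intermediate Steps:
m(s, b) = 2*s/(5 + 2*b) (m(s, b) = (2*s)/(b + (5 + b)) = (2*s)/(5 + 2*b) = 2*s/(5 + 2*b))
o(Y, h) = 3/(-2 + Y*h)
sqrt(-46054 + o(m(-14, 7), -11)) = sqrt(-46054 + 3/(-2 + (2*(-14)/(5 + 2*7))*(-11))) = sqrt(-46054 + 3/(-2 + (2*(-14)/(5 + 14))*(-11))) = sqrt(-46054 + 3/(-2 + (2*(-14)/19)*(-11))) = sqrt(-46054 + 3/(-2 + (2*(-14)*(1/19))*(-11))) = sqrt(-46054 + 3/(-2 - 28/19*(-11))) = sqrt(-46054 + 3/(-2 + 308/19)) = sqrt(-46054 + 3/(270/19)) = sqrt(-46054 + 3*(19/270)) = sqrt(-46054 + 19/90) = sqrt(-4144841/90) = I*sqrt(41448410)/30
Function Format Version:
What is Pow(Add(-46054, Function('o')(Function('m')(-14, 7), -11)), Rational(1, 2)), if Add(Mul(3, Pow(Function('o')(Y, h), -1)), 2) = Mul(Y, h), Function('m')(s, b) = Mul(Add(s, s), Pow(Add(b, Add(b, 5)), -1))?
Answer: Mul(Rational(1, 30), I, Pow(41448410, Rational(1, 2))) ≈ Mul(214.60, I)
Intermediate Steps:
Function('m')(s, b) = Mul(2, s, Pow(Add(5, Mul(2, b)), -1)) (Function('m')(s, b) = Mul(Mul(2, s), Pow(Add(b, Add(5, b)), -1)) = Mul(Mul(2, s), Pow(Add(5, Mul(2, b)), -1)) = Mul(2, s, Pow(Add(5, Mul(2, b)), -1)))
Function('o')(Y, h) = Mul(3, Pow(Add(-2, Mul(Y, h)), -1))
Pow(Add(-46054, Function('o')(Function('m')(-14, 7), -11)), Rational(1, 2)) = Pow(Add(-46054, Mul(3, Pow(Add(-2, Mul(Mul(2, -14, Pow(Add(5, Mul(2, 7)), -1)), -11)), -1))), Rational(1, 2)) = Pow(Add(-46054, Mul(3, Pow(Add(-2, Mul(Mul(2, -14, Pow(Add(5, 14), -1)), -11)), -1))), Rational(1, 2)) = Pow(Add(-46054, Mul(3, Pow(Add(-2, Mul(Mul(2, -14, Pow(19, -1)), -11)), -1))), Rational(1, 2)) = Pow(Add(-46054, Mul(3, Pow(Add(-2, Mul(Mul(2, -14, Rational(1, 19)), -11)), -1))), Rational(1, 2)) = Pow(Add(-46054, Mul(3, Pow(Add(-2, Mul(Rational(-28, 19), -11)), -1))), Rational(1, 2)) = Pow(Add(-46054, Mul(3, Pow(Add(-2, Rational(308, 19)), -1))), Rational(1, 2)) = Pow(Add(-46054, Mul(3, Pow(Rational(270, 19), -1))), Rational(1, 2)) = Pow(Add(-46054, Mul(3, Rational(19, 270))), Rational(1, 2)) = Pow(Add(-46054, Rational(19, 90)), Rational(1, 2)) = Pow(Rational(-4144841, 90), Rational(1, 2)) = Mul(Rational(1, 30), I, Pow(41448410, Rational(1, 2)))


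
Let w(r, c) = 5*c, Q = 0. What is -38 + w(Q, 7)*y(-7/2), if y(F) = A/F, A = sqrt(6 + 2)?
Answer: -38 - 20*sqrt(2) ≈ -66.284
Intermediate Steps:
A = 2*sqrt(2) (A = sqrt(8) = 2*sqrt(2) ≈ 2.8284)
y(F) = 2*sqrt(2)/F (y(F) = (2*sqrt(2))/F = 2*sqrt(2)/F)
-38 + w(Q, 7)*y(-7/2) = -38 + (5*7)*(2*sqrt(2)/((-7/2))) = -38 + 35*(2*sqrt(2)/((-7*1/2))) = -38 + 35*(2*sqrt(2)/(-7/2)) = -38 + 35*(2*sqrt(2)*(-2/7)) = -38 + 35*(-4*sqrt(2)/7) = -38 - 20*sqrt(2)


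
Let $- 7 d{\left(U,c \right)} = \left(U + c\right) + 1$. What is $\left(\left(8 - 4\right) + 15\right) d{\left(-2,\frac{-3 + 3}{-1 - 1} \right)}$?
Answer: $\frac{19}{7} \approx 2.7143$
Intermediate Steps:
$d{\left(U,c \right)} = - \frac{1}{7} - \frac{U}{7} - \frac{c}{7}$ ($d{\left(U,c \right)} = - \frac{\left(U + c\right) + 1}{7} = - \frac{1 + U + c}{7} = - \frac{1}{7} - \frac{U}{7} - \frac{c}{7}$)
$\left(\left(8 - 4\right) + 15\right) d{\left(-2,\frac{-3 + 3}{-1 - 1} \right)} = \left(\left(8 - 4\right) + 15\right) \left(- \frac{1}{7} - - \frac{2}{7} - \frac{\left(-3 + 3\right) \frac{1}{-1 - 1}}{7}\right) = \left(4 + 15\right) \left(- \frac{1}{7} + \frac{2}{7} - \frac{0 \frac{1}{-2}}{7}\right) = 19 \left(- \frac{1}{7} + \frac{2}{7} - \frac{0 \left(- \frac{1}{2}\right)}{7}\right) = 19 \left(- \frac{1}{7} + \frac{2}{7} - 0\right) = 19 \left(- \frac{1}{7} + \frac{2}{7} + 0\right) = 19 \cdot \frac{1}{7} = \frac{19}{7}$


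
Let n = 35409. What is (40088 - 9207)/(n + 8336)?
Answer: 30881/43745 ≈ 0.70593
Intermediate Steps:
(40088 - 9207)/(n + 8336) = (40088 - 9207)/(35409 + 8336) = 30881/43745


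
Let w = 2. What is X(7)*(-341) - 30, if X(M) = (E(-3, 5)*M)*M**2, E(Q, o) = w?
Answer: -233956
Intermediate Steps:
E(Q, o) = 2
X(M) = 2*M**3 (X(M) = (2*M)*M**2 = 2*M**3)
X(7)*(-341) - 30 = (2*7**3)*(-341) - 30 = (2*343)*(-341) - 30 = 686*(-341) - 30 = -233926 - 30 = -233956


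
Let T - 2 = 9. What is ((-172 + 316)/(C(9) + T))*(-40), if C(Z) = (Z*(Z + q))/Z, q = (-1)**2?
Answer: -1920/7 ≈ -274.29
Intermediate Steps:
T = 11 (T = 2 + 9 = 11)
q = 1
C(Z) = 1 + Z (C(Z) = (Z*(Z + 1))/Z = (Z*(1 + Z))/Z = 1 + Z)
((-172 + 316)/(C(9) + T))*(-40) = ((-172 + 316)/((1 + 9) + 11))*(-40) = (144/(10 + 11))*(-40) = (144/21)*(-40) = (144*(1/21))*(-40) = (48/7)*(-40) = -1920/7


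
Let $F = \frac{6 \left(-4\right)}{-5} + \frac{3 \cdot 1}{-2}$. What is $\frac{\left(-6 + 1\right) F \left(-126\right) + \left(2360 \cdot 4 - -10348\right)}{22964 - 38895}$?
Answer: $- \frac{21867}{15931} \approx -1.3726$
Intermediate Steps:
$F = \frac{33}{10}$ ($F = \left(-24\right) \left(- \frac{1}{5}\right) + 3 \left(- \frac{1}{2}\right) = \frac{24}{5} - \frac{3}{2} = \frac{33}{10} \approx 3.3$)
$\frac{\left(-6 + 1\right) F \left(-126\right) + \left(2360 \cdot 4 - -10348\right)}{22964 - 38895} = \frac{\left(-6 + 1\right) \frac{33}{10} \left(-126\right) + \left(2360 \cdot 4 - -10348\right)}{22964 - 38895} = \frac{\left(-5\right) \frac{33}{10} \left(-126\right) + \left(9440 + 10348\right)}{-15931} = \left(\left(- \frac{33}{2}\right) \left(-126\right) + 19788\right) \left(- \frac{1}{15931}\right) = \left(2079 + 19788\right) \left(- \frac{1}{15931}\right) = 21867 \left(- \frac{1}{15931}\right) = - \frac{21867}{15931}$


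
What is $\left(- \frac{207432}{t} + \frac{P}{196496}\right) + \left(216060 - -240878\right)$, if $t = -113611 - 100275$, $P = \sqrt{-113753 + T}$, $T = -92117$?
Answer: $\frac{48866424250}{106943} + \frac{i \sqrt{205870}}{196496} \approx 4.5694 \cdot 10^{5} + 0.0023091 i$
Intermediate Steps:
$P = i \sqrt{205870}$ ($P = \sqrt{-113753 - 92117} = \sqrt{-205870} = i \sqrt{205870} \approx 453.73 i$)
$t = -213886$
$\left(- \frac{207432}{t} + \frac{P}{196496}\right) + \left(216060 - -240878\right) = \left(- \frac{207432}{-213886} + \frac{i \sqrt{205870}}{196496}\right) + \left(216060 - -240878\right) = \left(\left(-207432\right) \left(- \frac{1}{213886}\right) + i \sqrt{205870} \cdot \frac{1}{196496}\right) + \left(216060 + 240878\right) = \left(\frac{103716}{106943} + \frac{i \sqrt{205870}}{196496}\right) + 456938 = \frac{48866424250}{106943} + \frac{i \sqrt{205870}}{196496}$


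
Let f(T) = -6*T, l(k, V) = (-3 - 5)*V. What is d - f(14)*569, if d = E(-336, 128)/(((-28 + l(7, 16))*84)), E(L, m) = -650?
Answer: 24089209/504 ≈ 47796.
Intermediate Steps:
l(k, V) = -8*V
d = 25/504 (d = -650*1/(84*(-28 - 8*16)) = -650*1/(84*(-28 - 128)) = -650/((-156*84)) = -650/(-13104) = -650*(-1/13104) = 25/504 ≈ 0.049603)
d - f(14)*569 = 25/504 - (-6*14)*569 = 25/504 - (-84)*569 = 25/504 - 1*(-47796) = 25/504 + 47796 = 24089209/504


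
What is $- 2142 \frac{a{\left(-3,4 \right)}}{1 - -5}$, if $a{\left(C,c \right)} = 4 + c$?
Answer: $-2856$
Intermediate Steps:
$- 2142 \frac{a{\left(-3,4 \right)}}{1 - -5} = - 2142 \frac{4 + 4}{1 - -5} = - 2142 \frac{8}{1 + 5} = - 2142 \cdot \frac{8}{6} = - 2142 \cdot 8 \cdot \frac{1}{6} = \left(-2142\right) \frac{4}{3} = -2856$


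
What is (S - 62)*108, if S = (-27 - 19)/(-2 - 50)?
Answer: -85806/13 ≈ -6600.5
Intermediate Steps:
S = 23/26 (S = -46/(-52) = -46*(-1/52) = 23/26 ≈ 0.88461)
(S - 62)*108 = (23/26 - 62)*108 = -1589/26*108 = -85806/13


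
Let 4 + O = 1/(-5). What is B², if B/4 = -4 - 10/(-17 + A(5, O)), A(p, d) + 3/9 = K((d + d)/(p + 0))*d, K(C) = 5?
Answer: 118336/529 ≈ 223.70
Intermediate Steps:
O = -21/5 (O = -4 + 1/(-5) = -4 - ⅕ = -21/5 ≈ -4.2000)
A(p, d) = -⅓ + 5*d
B = -344/23 (B = 4*(-4 - 10/(-17 + (-⅓ + 5*(-21/5)))) = 4*(-4 - 10/(-17 + (-⅓ - 21))) = 4*(-4 - 10/(-17 - 64/3)) = 4*(-4 - 10/(-115/3)) = 4*(-4 - 10*(-3/115)) = 4*(-4 + 6/23) = 4*(-86/23) = -344/23 ≈ -14.957)
B² = (-344/23)² = 118336/529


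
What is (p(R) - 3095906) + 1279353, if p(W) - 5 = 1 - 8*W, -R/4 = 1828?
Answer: -1758051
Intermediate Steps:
R = -7312 (R = -4*1828 = -7312)
p(W) = 6 - 8*W (p(W) = 5 + (1 - 8*W) = 6 - 8*W)
(p(R) - 3095906) + 1279353 = ((6 - 8*(-7312)) - 3095906) + 1279353 = ((6 + 58496) - 3095906) + 1279353 = (58502 - 3095906) + 1279353 = -3037404 + 1279353 = -1758051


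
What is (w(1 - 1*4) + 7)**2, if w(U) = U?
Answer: 16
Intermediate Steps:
(w(1 - 1*4) + 7)**2 = ((1 - 1*4) + 7)**2 = ((1 - 4) + 7)**2 = (-3 + 7)**2 = 4**2 = 16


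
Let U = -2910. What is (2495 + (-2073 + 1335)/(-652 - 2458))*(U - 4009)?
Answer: -26846370386/1555 ≈ -1.7265e+7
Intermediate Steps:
(2495 + (-2073 + 1335)/(-652 - 2458))*(U - 4009) = (2495 + (-2073 + 1335)/(-652 - 2458))*(-2910 - 4009) = (2495 - 738/(-3110))*(-6919) = (2495 - 738*(-1/3110))*(-6919) = (2495 + 369/1555)*(-6919) = (3880094/1555)*(-6919) = -26846370386/1555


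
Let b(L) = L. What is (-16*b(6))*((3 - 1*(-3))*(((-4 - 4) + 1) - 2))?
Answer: 5184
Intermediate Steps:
(-16*b(6))*((3 - 1*(-3))*(((-4 - 4) + 1) - 2)) = (-16*6)*((3 - 1*(-3))*(((-4 - 4) + 1) - 2)) = -96*(3 + 3)*((-8 + 1) - 2) = -576*(-7 - 2) = -576*(-9) = -96*(-54) = 5184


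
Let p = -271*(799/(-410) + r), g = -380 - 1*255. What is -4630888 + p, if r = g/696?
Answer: -660624470323/142680 ≈ -4.6301e+6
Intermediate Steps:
g = -635 (g = -380 - 255 = -635)
r = -635/696 ≈ -0.91236
p = 110629517/142680 (p = -271*(799/(-410) - 635/696) = -271*(799*(-1/410) - 635/696) = -271*(-799/410 - 635/696) = -271*(-408227/142680) = 110629517/142680 ≈ 775.37)
-4630888 + p = -4630888 + 110629517/142680 = -660624470323/142680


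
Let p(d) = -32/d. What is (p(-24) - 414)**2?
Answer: 1532644/9 ≈ 1.7029e+5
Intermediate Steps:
(p(-24) - 414)**2 = (-32/(-24) - 414)**2 = (-32*(-1/24) - 414)**2 = (4/3 - 414)**2 = (-1238/3)**2 = 1532644/9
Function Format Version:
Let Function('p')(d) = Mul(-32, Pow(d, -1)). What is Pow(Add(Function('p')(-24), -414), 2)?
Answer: Rational(1532644, 9) ≈ 1.7029e+5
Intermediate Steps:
Pow(Add(Function('p')(-24), -414), 2) = Pow(Add(Mul(-32, Pow(-24, -1)), -414), 2) = Pow(Add(Mul(-32, Rational(-1, 24)), -414), 2) = Pow(Add(Rational(4, 3), -414), 2) = Pow(Rational(-1238, 3), 2) = Rational(1532644, 9)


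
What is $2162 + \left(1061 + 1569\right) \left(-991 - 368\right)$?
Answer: $-3572008$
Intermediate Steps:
$2162 + \left(1061 + 1569\right) \left(-991 - 368\right) = 2162 + 2630 \left(-1359\right) = 2162 - 3574170 = -3572008$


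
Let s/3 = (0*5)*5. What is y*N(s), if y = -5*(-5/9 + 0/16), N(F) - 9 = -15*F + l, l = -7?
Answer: 50/9 ≈ 5.5556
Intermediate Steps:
s = 0 (s = 3*((0*5)*5) = 3*(0*5) = 3*0 = 0)
N(F) = 2 - 15*F (N(F) = 9 + (-15*F - 7) = 9 + (-7 - 15*F) = 2 - 15*F)
y = 25/9 (y = -5*(-5*⅑ + 0*(1/16)) = -5*(-5/9 + 0) = -5*(-5/9) = 25/9 ≈ 2.7778)
y*N(s) = 25*(2 - 15*0)/9 = 25*(2 + 0)/9 = (25/9)*2 = 50/9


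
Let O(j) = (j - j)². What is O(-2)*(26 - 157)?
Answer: 0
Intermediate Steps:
O(j) = 0 (O(j) = 0² = 0)
O(-2)*(26 - 157) = 0*(26 - 157) = 0*(-131) = 0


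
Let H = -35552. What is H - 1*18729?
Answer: -54281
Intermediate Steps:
H - 1*18729 = -35552 - 1*18729 = -35552 - 18729 = -54281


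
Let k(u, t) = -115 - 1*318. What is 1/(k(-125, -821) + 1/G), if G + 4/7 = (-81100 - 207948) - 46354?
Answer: -2347818/1016605201 ≈ -0.0023095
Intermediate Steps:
k(u, t) = -433 (k(u, t) = -115 - 318 = -433)
G = -2347818/7 (G = -4/7 + ((-81100 - 207948) - 46354) = -4/7 + (-289048 - 46354) = -4/7 - 335402 = -2347818/7 ≈ -3.3540e+5)
1/(k(-125, -821) + 1/G) = 1/(-433 + 1/(-2347818/7)) = 1/(-433 - 7/2347818) = 1/(-1016605201/2347818) = -2347818/1016605201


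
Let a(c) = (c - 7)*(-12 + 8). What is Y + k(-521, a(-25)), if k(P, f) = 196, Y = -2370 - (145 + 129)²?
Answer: -77250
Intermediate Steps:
a(c) = 28 - 4*c (a(c) = (-7 + c)*(-4) = 28 - 4*c)
Y = -77446 (Y = -2370 - 1*274² = -2370 - 1*75076 = -2370 - 75076 = -77446)
Y + k(-521, a(-25)) = -77446 + 196 = -77250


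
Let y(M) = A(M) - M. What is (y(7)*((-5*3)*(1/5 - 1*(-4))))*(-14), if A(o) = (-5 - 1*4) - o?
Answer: -20286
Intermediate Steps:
A(o) = -9 - o (A(o) = (-5 - 4) - o = -9 - o)
y(M) = -9 - 2*M (y(M) = (-9 - M) - M = -9 - 2*M)
(y(7)*((-5*3)*(1/5 - 1*(-4))))*(-14) = ((-9 - 2*7)*((-5*3)*(1/5 - 1*(-4))))*(-14) = ((-9 - 14)*(-15*(1/5 + 4)))*(-14) = -(-345)*21/5*(-14) = -23*(-63)*(-14) = 1449*(-14) = -20286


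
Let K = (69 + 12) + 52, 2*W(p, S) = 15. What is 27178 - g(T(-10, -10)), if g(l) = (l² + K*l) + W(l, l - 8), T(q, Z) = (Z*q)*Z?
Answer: -1679659/2 ≈ -8.3983e+5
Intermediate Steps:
W(p, S) = 15/2 (W(p, S) = (½)*15 = 15/2)
K = 133 (K = 81 + 52 = 133)
T(q, Z) = q*Z²
g(l) = 15/2 + l² + 133*l (g(l) = (l² + 133*l) + 15/2 = 15/2 + l² + 133*l)
27178 - g(T(-10, -10)) = 27178 - (15/2 + (-10*(-10)²)² + 133*(-10*(-10)²)) = 27178 - (15/2 + (-10*100)² + 133*(-10*100)) = 27178 - (15/2 + (-1000)² + 133*(-1000)) = 27178 - (15/2 + 1000000 - 133000) = 27178 - 1*1734015/2 = 27178 - 1734015/2 = -1679659/2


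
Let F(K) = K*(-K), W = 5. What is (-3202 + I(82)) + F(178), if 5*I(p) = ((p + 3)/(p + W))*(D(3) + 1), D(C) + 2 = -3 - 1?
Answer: -3035167/87 ≈ -34887.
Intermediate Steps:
D(C) = -6 (D(C) = -2 + (-3 - 1) = -2 - 4 = -6)
I(p) = -(3 + p)/(5 + p) (I(p) = (((p + 3)/(p + 5))*(-6 + 1))/5 = (((3 + p)/(5 + p))*(-5))/5 = (-5*(3 + p)/(5 + p))/5 = -(3 + p)/(5 + p))
F(K) = -K**2
(-3202 + I(82)) + F(178) = (-3202 + (-3 - 1*82)/(5 + 82)) - 1*178**2 = (-3202 + (-3 - 82)/87) - 1*31684 = (-3202 + (1/87)*(-85)) - 31684 = (-3202 - 85/87) - 31684 = -278659/87 - 31684 = -3035167/87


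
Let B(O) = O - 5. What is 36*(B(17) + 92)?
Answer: 3744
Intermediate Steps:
B(O) = -5 + O
36*(B(17) + 92) = 36*((-5 + 17) + 92) = 36*(12 + 92) = 36*104 = 3744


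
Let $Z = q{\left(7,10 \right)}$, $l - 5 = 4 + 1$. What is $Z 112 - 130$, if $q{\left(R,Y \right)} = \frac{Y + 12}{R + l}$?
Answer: $\frac{254}{17} \approx 14.941$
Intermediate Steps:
$l = 10$ ($l = 5 + \left(4 + 1\right) = 5 + 5 = 10$)
$q{\left(R,Y \right)} = \frac{12 + Y}{10 + R}$ ($q{\left(R,Y \right)} = \frac{Y + 12}{R + 10} = \frac{12 + Y}{10 + R}$)
$Z = \frac{22}{17}$ ($Z = \frac{12 + 10}{10 + 7} = \frac{1}{17} \cdot 22 = \frac{22}{17} \approx 1.2941$)
$Z 112 - 130 = \frac{22}{17} \cdot 112 - 130 = \frac{2464}{17} - 130 = \frac{254}{17}$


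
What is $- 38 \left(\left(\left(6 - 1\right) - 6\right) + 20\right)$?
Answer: $-722$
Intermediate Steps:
$- 38 \left(\left(\left(6 - 1\right) - 6\right) + 20\right) = - 38 \left(\left(5 - 6\right) + 20\right) = - 38 \left(-1 + 20\right) = \left(-38\right) 19 = -722$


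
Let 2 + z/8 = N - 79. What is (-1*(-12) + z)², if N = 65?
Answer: 13456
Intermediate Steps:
z = -128 (z = -16 + 8*(65 - 79) = -16 + 8*(-14) = -16 - 112 = -128)
(-1*(-12) + z)² = (-1*(-12) - 128)² = (12 - 128)² = (-116)² = 13456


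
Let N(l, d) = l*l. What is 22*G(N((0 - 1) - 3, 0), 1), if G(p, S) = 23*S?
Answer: 506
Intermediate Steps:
N(l, d) = l**2
22*G(N((0 - 1) - 3, 0), 1) = 22*(23*1) = 22*23 = 506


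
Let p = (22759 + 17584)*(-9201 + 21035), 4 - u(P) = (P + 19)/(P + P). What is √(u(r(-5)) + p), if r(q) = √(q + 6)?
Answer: 4*√29838691 ≈ 21850.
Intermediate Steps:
r(q) = √(6 + q)
u(P) = 4 - (19 + P)/(2*P) (u(P) = 4 - (P + 19)/(P + P) = 4 - (19 + P)/(2*P))
p = 477419062 (p = 40343*11834 = 477419062)
√(u(r(-5)) + p) = √((-19 + 7*√(6 - 5))/(2*(√(6 - 5))) + 477419062) = √((-19 + 7*√1)/(2*(√1)) + 477419062) = √((½)*(-19 + 7*1)/1 + 477419062) = √((½)*1*(-19 + 7) + 477419062) = √((½)*1*(-12) + 477419062) = √(-6 + 477419062) = √477419056 = 4*√29838691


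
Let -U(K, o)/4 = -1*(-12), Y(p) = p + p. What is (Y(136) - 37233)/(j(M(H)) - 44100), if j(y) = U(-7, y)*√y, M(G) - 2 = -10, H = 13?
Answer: 45277225/54023012 - 73922*I*√2/40517259 ≈ 0.83811 - 0.0025802*I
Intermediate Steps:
Y(p) = 2*p
U(K, o) = -48 (U(K, o) = -(-4)*(-12) = -4*12 = -48)
M(G) = -8 (M(G) = 2 - 10 = -8)
j(y) = -48*√y
(Y(136) - 37233)/(j(M(H)) - 44100) = (2*136 - 37233)/(-96*I*√2 - 44100) = (272 - 37233)/(-96*I*√2 - 44100) = -36961/(-96*I*√2 - 44100) = -36961/(-44100 - 96*I*√2)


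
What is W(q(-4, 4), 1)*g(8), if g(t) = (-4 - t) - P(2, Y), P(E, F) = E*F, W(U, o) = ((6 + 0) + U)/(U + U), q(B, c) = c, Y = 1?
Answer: -35/2 ≈ -17.500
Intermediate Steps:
W(U, o) = (6 + U)/(2*U) (W(U, o) = (6 + U)/((2*U)) = (6 + U)*(1/(2*U)) = (6 + U)/(2*U))
g(t) = -6 - t (g(t) = (-4 - t) - 2 = -6 - t)
W(q(-4, 4), 1)*g(8) = ((½)*(6 + 4)/4)*(-6 - 1*8) = ((½)*(¼)*10)*(-6 - 8) = (5/4)*(-14) = -35/2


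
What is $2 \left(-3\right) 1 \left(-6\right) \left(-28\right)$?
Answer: $-1008$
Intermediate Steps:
$2 \left(-3\right) 1 \left(-6\right) \left(-28\right) = \left(-6\right) 1 \left(-6\right) \left(-28\right) = \left(-6\right) \left(-6\right) \left(-28\right) = 36 \left(-28\right) = -1008$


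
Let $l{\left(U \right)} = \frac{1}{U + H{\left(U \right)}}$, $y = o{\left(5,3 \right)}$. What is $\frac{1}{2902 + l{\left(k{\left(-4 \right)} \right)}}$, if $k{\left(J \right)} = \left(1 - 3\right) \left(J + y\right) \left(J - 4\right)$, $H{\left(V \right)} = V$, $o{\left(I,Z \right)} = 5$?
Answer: $\frac{32}{92865} \approx 0.00034459$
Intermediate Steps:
$y = 5$
$k{\left(J \right)} = - 2 \left(-4 + J\right) \left(5 + J\right)$ ($k{\left(J \right)} = \left(1 - 3\right) \left(J + 5\right) \left(J - 4\right) = - 2 \left(5 + J\right) \left(-4 + J\right) = - 2 \left(-4 + J\right) \left(5 + J\right)$)
$l{\left(U \right)} = \frac{1}{2 U}$ ($l{\left(U \right)} = \frac{1}{U + U} = \frac{1}{2 U}$)
$\frac{1}{2902 + l{\left(k{\left(-4 \right)} \right)}} = \frac{1}{2902 + \frac{1}{2 \left(40 - -8 - 2 \left(-4\right)^{2}\right)}} = \frac{1}{2902 + \frac{1}{2 \left(40 + 8 - 32\right)}} = \frac{1}{2902 + \frac{1}{2 \cdot 16}} = \frac{1}{2902 + \frac{1}{2} \cdot \frac{1}{16}} = \frac{1}{2902 + \frac{1}{32}} = \frac{1}{\frac{92865}{32}} = \frac{32}{92865}$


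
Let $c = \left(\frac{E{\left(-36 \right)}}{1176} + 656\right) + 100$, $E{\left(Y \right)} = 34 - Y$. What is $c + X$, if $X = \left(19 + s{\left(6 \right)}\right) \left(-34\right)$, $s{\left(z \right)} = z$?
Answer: $- \frac{7891}{84} \approx -93.94$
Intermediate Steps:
$c = \frac{63509}{84}$ ($c = \left(\frac{34 - -36}{1176} + 656\right) + 100 = \left(\left(34 + 36\right) \frac{1}{1176} + 656\right) + 100 = \left(70 \cdot \frac{1}{1176} + 656\right) + 100 = \left(\frac{5}{84} + 656\right) + 100 = \frac{55109}{84} + 100 = \frac{63509}{84} \approx 756.06$)
$X = -850$ ($X = \left(19 + 6\right) \left(-34\right) = 25 \left(-34\right) = -850$)
$c + X = \frac{63509}{84} - 850 = - \frac{7891}{84}$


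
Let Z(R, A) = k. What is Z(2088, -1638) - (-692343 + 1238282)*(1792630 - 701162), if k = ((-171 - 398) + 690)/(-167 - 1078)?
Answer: -741864310822861/1245 ≈ -5.9588e+11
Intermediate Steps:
k = -121/1245 (k = (-569 + 690)/(-1245) = 121*(-1/1245) = -121/1245 ≈ -0.097189)
Z(R, A) = -121/1245
Z(2088, -1638) - (-692343 + 1238282)*(1792630 - 701162) = -121/1245 - (-692343 + 1238282)*(1792630 - 701162) = -121/1245 - 545939*1091468 = -121/1245 - 1*595874948452 = -121/1245 - 595874948452 = -741864310822861/1245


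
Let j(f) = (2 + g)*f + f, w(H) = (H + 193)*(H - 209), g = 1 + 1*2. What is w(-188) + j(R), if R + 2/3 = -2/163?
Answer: -324219/163 ≈ -1989.1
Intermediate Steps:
g = 3 (g = 1 + 2 = 3)
R = -332/489 (R = -⅔ - 2/163 = -332/489 ≈ -0.67894)
w(H) = (-209 + H)*(193 + H) (w(H) = (193 + H)*(-209 + H) = (-209 + H)*(193 + H))
j(f) = 6*f (j(f) = (2 + 3)*f + f = 5*f + f = 6*f)
w(-188) + j(R) = (-40337 + (-188)² - 16*(-188)) + 6*(-332/489) = (-40337 + 35344 + 3008) - 664/163 = -1985 - 664/163 = -324219/163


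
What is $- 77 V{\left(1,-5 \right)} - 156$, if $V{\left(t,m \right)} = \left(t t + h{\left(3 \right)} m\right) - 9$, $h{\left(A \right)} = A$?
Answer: $1615$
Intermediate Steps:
$V{\left(t,m \right)} = -9 + t^{2} + 3 m$ ($V{\left(t,m \right)} = \left(t t + 3 m\right) - 9 = \left(t^{2} + 3 m\right) - 9 = -9 + t^{2} + 3 m$)
$- 77 V{\left(1,-5 \right)} - 156 = - 77 \left(-9 + 1^{2} + 3 \left(-5\right)\right) - 156 = - 77 \left(-9 + 1 - 15\right) - 156 = \left(-77\right) \left(-23\right) - 156 = 1771 - 156 = 1615$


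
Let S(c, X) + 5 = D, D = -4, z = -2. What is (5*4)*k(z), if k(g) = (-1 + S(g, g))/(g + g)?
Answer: 50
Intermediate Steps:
S(c, X) = -9 (S(c, X) = -5 - 4 = -9)
k(g) = -5/g (k(g) = (-1 - 9)/(g + g) = -10*1/(2*g) = -5/g)
(5*4)*k(z) = (5*4)*(-5/(-2)) = 20*(-5*(-½)) = 20*(5/2) = 50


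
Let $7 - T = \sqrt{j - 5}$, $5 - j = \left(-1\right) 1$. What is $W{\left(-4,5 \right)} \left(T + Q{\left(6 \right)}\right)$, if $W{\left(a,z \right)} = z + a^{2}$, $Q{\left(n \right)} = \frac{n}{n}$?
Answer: $147$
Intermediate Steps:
$Q{\left(n \right)} = 1$
$j = 6$ ($j = 5 - \left(-1\right) 1 = 5 - -1 = 5 + 1 = 6$)
$T = 6$ ($T = 7 - \sqrt{6 - 5} = 7 - \sqrt{1} = 7 - 1 = 6$)
$W{\left(-4,5 \right)} \left(T + Q{\left(6 \right)}\right) = \left(5 + \left(-4\right)^{2}\right) \left(6 + 1\right) = \left(5 + 16\right) 7 = 21 \cdot 7 = 147$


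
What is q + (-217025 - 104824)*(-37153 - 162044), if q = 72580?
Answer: 64111427833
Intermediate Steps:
q + (-217025 - 104824)*(-37153 - 162044) = 72580 + (-217025 - 104824)*(-37153 - 162044) = 72580 - 321849*(-199197) = 72580 + 64111355253 = 64111427833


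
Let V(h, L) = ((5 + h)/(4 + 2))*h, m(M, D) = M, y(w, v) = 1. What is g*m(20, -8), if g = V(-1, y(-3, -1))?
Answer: -40/3 ≈ -13.333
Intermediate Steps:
V(h, L) = h*(⅚ + h/6) (V(h, L) = ((5 + h)/6)*h = ((5 + h)*(⅙))*h = (⅚ + h/6)*h = h*(⅚ + h/6))
g = -⅔ (g = (⅙)*(-1)*(5 - 1) = (⅙)*(-1)*4 = -⅔ ≈ -0.66667)
g*m(20, -8) = -⅔*20 = -40/3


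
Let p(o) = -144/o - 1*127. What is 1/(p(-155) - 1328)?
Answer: -155/225381 ≈ -0.00068772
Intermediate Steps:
p(o) = -127 - 144/o (p(o) = -144/o - 127 = -127 - 144/o)
1/(p(-155) - 1328) = 1/((-127 - 144/(-155)) - 1328) = 1/((-127 - 144*(-1/155)) - 1328) = 1/((-127 + 144/155) - 1328) = 1/(-19541/155 - 1328) = 1/(-225381/155) = -155/225381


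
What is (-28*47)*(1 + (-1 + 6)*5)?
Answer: -34216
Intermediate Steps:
(-28*47)*(1 + (-1 + 6)*5) = -1316*(1 + 5*5) = -1316*(1 + 25) = -1316*26 = -34216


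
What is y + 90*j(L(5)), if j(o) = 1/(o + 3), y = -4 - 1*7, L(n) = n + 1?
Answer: -1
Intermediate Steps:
L(n) = 1 + n
y = -11 (y = -4 - 7 = -11)
j(o) = 1/(3 + o)
y + 90*j(L(5)) = -11 + 90/(3 + (1 + 5)) = -11 + 90/(3 + 6) = -11 + 90/9 = -11 + 90*(1/9) = -11 + 10 = -1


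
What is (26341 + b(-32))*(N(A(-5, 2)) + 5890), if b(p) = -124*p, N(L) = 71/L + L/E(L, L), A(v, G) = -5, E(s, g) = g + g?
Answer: 1781047767/10 ≈ 1.7810e+8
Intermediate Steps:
E(s, g) = 2*g
N(L) = ½ + 71/L (N(L) = 71/L + L/((2*L)) = 71/L + L*(1/(2*L)) = 71/L + ½ = ½ + 71/L)
(26341 + b(-32))*(N(A(-5, 2)) + 5890) = (26341 - 124*(-32))*((½)*(142 - 5)/(-5) + 5890) = (26341 + 3968)*((½)*(-⅕)*137 + 5890) = 30309*(-137/10 + 5890) = 30309*(58763/10) = 1781047767/10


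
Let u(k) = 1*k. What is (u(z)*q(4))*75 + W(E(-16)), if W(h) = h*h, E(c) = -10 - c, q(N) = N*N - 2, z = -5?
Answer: -5214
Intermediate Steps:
q(N) = -2 + N**2 (q(N) = N**2 - 2 = -2 + N**2)
u(k) = k
W(h) = h**2
(u(z)*q(4))*75 + W(E(-16)) = -5*(-2 + 4**2)*75 + (-10 - 1*(-16))**2 = -5*(-2 + 16)*75 + (-10 + 16)**2 = -5*14*75 + 6**2 = -70*75 + 36 = -5250 + 36 = -5214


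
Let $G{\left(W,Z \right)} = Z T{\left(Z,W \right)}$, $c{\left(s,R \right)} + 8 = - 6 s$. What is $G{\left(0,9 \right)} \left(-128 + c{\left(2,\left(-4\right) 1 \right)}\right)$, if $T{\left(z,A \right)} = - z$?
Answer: $11988$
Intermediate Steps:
$c{\left(s,R \right)} = -8 - 6 s$
$G{\left(W,Z \right)} = - Z^{2}$ ($G{\left(W,Z \right)} = Z \left(- Z\right) = - Z^{2}$)
$G{\left(0,9 \right)} \left(-128 + c{\left(2,\left(-4\right) 1 \right)}\right) = - 9^{2} \left(-128 - 20\right) = \left(-1\right) 81 \left(-128 - 20\right) = - 81 \left(-128 - 20\right) = \left(-81\right) \left(-148\right) = 11988$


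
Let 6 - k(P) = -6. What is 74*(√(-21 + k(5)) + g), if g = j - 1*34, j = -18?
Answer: -3848 + 222*I ≈ -3848.0 + 222.0*I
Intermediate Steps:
k(P) = 12 (k(P) = 6 - 1*(-6) = 6 + 6 = 12)
g = -52 (g = -18 - 1*34 = -18 - 34 = -52)
74*(√(-21 + k(5)) + g) = 74*(√(-21 + 12) - 52) = 74*(√(-9) - 52) = 74*(3*I - 52) = 74*(-52 + 3*I) = -3848 + 222*I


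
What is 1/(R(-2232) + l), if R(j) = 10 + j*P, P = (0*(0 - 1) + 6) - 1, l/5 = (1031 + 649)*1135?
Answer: 1/9522850 ≈ 1.0501e-7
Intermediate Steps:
l = 9534000 (l = 5*((1031 + 649)*1135) = 5*(1680*1135) = 5*1906800 = 9534000)
P = 5 (P = (0*(-1) + 6) - 1 = (0 + 6) - 1 = 6 - 1 = 5)
R(j) = 10 + 5*j (R(j) = 10 + j*5 = 10 + 5*j)
1/(R(-2232) + l) = 1/((10 + 5*(-2232)) + 9534000) = 1/((10 - 11160) + 9534000) = 1/(-11150 + 9534000) = 1/9522850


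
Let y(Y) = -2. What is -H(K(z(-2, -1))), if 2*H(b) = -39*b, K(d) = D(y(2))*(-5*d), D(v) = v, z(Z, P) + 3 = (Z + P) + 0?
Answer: -1170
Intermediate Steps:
z(Z, P) = -3 + P + Z (z(Z, P) = -3 + ((Z + P) + 0) = -3 + ((P + Z) + 0) = -3 + (P + Z) = -3 + P + Z)
K(d) = 10*d (K(d) = -(-10)*d = 10*d)
H(b) = -39*b/2 (H(b) = (-39*b)/2 = -39*b/2)
-H(K(z(-2, -1))) = -(-39)*10*(-3 - 1 - 2)/2 = -(-39)*10*(-6)/2 = -(-39)*(-60)/2 = -1*1170 = -1170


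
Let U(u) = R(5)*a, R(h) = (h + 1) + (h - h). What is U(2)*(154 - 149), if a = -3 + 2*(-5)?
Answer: -390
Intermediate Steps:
R(h) = 1 + h (R(h) = (1 + h) + 0 = 1 + h)
a = -13 (a = -3 - 10 = -13)
U(u) = -78 (U(u) = (1 + 5)*(-13) = 6*(-13) = -78)
U(2)*(154 - 149) = -78*(154 - 149) = -78*5 = -390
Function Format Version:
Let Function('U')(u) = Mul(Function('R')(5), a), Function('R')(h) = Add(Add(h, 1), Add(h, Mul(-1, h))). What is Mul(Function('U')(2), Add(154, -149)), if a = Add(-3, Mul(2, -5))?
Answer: -390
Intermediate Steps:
Function('R')(h) = Add(1, h) (Function('R')(h) = Add(Add(1, h), 0) = Add(1, h))
a = -13 (a = Add(-3, -10) = -13)
Function('U')(u) = -78 (Function('U')(u) = Mul(Add(1, 5), -13) = Mul(6, -13) = -78)
Mul(Function('U')(2), Add(154, -149)) = Mul(-78, Add(154, -149)) = Mul(-78, 5) = -390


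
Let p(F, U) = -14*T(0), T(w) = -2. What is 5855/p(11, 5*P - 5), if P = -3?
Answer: 5855/28 ≈ 209.11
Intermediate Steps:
p(F, U) = 28 (p(F, U) = -14*(-2) = 28)
5855/p(11, 5*P - 5) = 5855/28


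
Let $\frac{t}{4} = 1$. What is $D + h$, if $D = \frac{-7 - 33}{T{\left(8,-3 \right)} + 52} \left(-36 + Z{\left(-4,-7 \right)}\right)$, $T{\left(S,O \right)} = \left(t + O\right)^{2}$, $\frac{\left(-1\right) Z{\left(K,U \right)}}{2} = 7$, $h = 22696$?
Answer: $\frac{1204888}{53} \approx 22734.0$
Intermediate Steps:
$t = 4$ ($t = 4 \cdot 1 = 4$)
$Z{\left(K,U \right)} = -14$ ($Z{\left(K,U \right)} = \left(-2\right) 7 = -14$)
$T{\left(S,O \right)} = \left(4 + O\right)^{2}$
$D = \frac{2000}{53}$ ($D = \frac{-7 - 33}{\left(4 - 3\right)^{2} + 52} \left(-36 - 14\right) = - \frac{40}{1^{2} + 52} \left(-50\right) = - \frac{40}{1 + 52} \left(-50\right) = - \frac{40}{53} \left(-50\right) = \left(-40\right) \frac{1}{53} \left(-50\right) = \left(- \frac{40}{53}\right) \left(-50\right) = \frac{2000}{53} \approx 37.736$)
$D + h = \frac{2000}{53} + 22696 = \frac{1204888}{53}$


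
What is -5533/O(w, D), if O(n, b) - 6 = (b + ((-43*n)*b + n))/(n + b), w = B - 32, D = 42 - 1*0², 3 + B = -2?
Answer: -27665/66857 ≈ -0.41379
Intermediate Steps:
B = -5 (B = -3 - 2 = -5)
D = 42 (D = 42 - 1*0 = 42 + 0 = 42)
w = -37 (w = -5 - 32 = -37)
O(n, b) = 6 + (b + n - 43*b*n)/(b + n) (O(n, b) = 6 + (b + ((-43*n)*b + n))/(n + b) = 6 + (b + (-43*b*n + n))/(b + n) = 6 + (b + (n - 43*b*n))/(b + n) = 6 + (b + n - 43*b*n)/(b + n))
-5533/O(w, D) = -5533*(42 - 37)/(7*42 + 7*(-37) - 43*42*(-37)) = -5533*5/(294 - 259 + 66822) = -5533/((⅕)*66857) = -5533/66857/5 = -5533*5/66857 = -27665/66857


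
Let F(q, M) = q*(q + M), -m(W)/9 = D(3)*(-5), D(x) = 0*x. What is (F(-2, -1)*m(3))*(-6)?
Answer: 0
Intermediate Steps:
D(x) = 0
m(W) = 0 (m(W) = -0*(-5) = -9*0 = 0)
F(q, M) = q*(M + q)
(F(-2, -1)*m(3))*(-6) = (-2*(-1 - 2)*0)*(-6) = (-2*(-3)*0)*(-6) = (6*0)*(-6) = 0*(-6) = 0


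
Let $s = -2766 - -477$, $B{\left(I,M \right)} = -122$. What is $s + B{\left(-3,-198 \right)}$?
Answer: $-2411$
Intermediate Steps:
$s = -2289$ ($s = -2766 + 477 = -2289$)
$s + B{\left(-3,-198 \right)} = -2289 - 122 = -2411$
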